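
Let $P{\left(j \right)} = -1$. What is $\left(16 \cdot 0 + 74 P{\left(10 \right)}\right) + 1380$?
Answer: $1306$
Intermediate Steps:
$\left(16 \cdot 0 + 74 P{\left(10 \right)}\right) + 1380 = \left(16 \cdot 0 + 74 \left(-1\right)\right) + 1380 = \left(0 - 74\right) + 1380 = -74 + 1380 = 1306$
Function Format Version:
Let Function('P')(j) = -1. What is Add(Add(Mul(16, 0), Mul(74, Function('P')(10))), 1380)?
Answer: 1306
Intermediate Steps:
Add(Add(Mul(16, 0), Mul(74, Function('P')(10))), 1380) = Add(Add(Mul(16, 0), Mul(74, -1)), 1380) = Add(Add(0, -74), 1380) = Add(-74, 1380) = 1306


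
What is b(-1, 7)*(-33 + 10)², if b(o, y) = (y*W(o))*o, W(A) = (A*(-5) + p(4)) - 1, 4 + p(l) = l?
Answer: -14812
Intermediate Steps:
p(l) = -4 + l
W(A) = -1 - 5*A (W(A) = (A*(-5) + (-4 + 4)) - 1 = (-5*A + 0) - 1 = -5*A - 1 = -1 - 5*A)
b(o, y) = o*y*(-1 - 5*o) (b(o, y) = (y*(-1 - 5*o))*o = o*y*(-1 - 5*o))
b(-1, 7)*(-33 + 10)² = (-1*(-1)*7*(1 + 5*(-1)))*(-33 + 10)² = -1*(-1)*7*(1 - 5)*(-23)² = -1*(-1)*7*(-4)*529 = -28*529 = -14812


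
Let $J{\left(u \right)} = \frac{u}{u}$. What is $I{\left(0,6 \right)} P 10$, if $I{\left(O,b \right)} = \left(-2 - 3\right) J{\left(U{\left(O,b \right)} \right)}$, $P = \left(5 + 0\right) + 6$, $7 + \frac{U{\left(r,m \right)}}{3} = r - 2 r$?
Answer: $-550$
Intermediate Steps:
$U{\left(r,m \right)} = -21 - 3 r$ ($U{\left(r,m \right)} = -21 + 3 \left(r - 2 r\right) = -21 + 3 \left(- r\right) = -21 - 3 r$)
$P = 11$ ($P = 5 + 6 = 11$)
$J{\left(u \right)} = 1$
$I{\left(O,b \right)} = -5$ ($I{\left(O,b \right)} = \left(-2 - 3\right) 1 = \left(-5\right) 1 = -5$)
$I{\left(0,6 \right)} P 10 = \left(-5\right) 11 \cdot 10 = \left(-55\right) 10 = -550$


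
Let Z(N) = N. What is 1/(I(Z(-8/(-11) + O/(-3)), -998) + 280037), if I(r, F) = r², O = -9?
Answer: 121/33886158 ≈ 3.5708e-6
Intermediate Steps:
1/(I(Z(-8/(-11) + O/(-3)), -998) + 280037) = 1/((-8/(-11) - 9/(-3))² + 280037) = 1/((-8*(-1/11) - 9*(-⅓))² + 280037) = 1/((8/11 + 3)² + 280037) = 1/((41/11)² + 280037) = 1/(1681/121 + 280037) = 1/(33886158/121) = 121/33886158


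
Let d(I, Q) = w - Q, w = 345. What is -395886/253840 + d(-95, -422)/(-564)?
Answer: -52246873/17895720 ≈ -2.9195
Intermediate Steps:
d(I, Q) = 345 - Q
-395886/253840 + d(-95, -422)/(-564) = -395886/253840 + (345 - 1*(-422))/(-564) = -395886*1/253840 + (345 + 422)*(-1/564) = -197943/126920 + 767*(-1/564) = -197943/126920 - 767/564 = -52246873/17895720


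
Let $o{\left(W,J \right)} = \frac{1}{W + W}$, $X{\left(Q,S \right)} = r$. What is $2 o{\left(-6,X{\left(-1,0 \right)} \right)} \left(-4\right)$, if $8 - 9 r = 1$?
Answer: $\frac{2}{3} \approx 0.66667$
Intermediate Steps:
$r = \frac{7}{9}$ ($r = \frac{8}{9} - \frac{1}{9} = \frac{7}{9} \approx 0.77778$)
$X{\left(Q,S \right)} = \frac{7}{9}$
$o{\left(W,J \right)} = \frac{1}{2 W}$
$2 o{\left(-6,X{\left(-1,0 \right)} \right)} \left(-4\right) = 2 \frac{1}{2 \left(-6\right)} \left(-4\right) = 2 \cdot \frac{1}{2} \left(- \frac{1}{6}\right) \left(-4\right) = 2 \left(- \frac{1}{12}\right) \left(-4\right) = \left(- \frac{1}{6}\right) \left(-4\right) = \frac{2}{3}$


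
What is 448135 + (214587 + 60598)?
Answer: 723320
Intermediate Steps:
448135 + (214587 + 60598) = 448135 + 275185 = 723320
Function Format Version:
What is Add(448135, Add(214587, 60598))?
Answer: 723320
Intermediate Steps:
Add(448135, Add(214587, 60598)) = Add(448135, 275185) = 723320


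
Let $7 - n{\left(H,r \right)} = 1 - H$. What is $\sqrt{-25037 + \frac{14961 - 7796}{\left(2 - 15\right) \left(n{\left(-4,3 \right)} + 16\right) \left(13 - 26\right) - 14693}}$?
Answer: $\frac{2 i \sqrt{849687774763}}{11651} \approx 158.23 i$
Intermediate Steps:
$n{\left(H,r \right)} = 6 + H$ ($n{\left(H,r \right)} = 7 - \left(1 - H\right) = 7 + \left(-1 + H\right) = 6 + H$)
$\sqrt{-25037 + \frac{14961 - 7796}{\left(2 - 15\right) \left(n{\left(-4,3 \right)} + 16\right) \left(13 - 26\right) - 14693}} = \sqrt{-25037 + \frac{14961 - 7796}{\left(2 - 15\right) \left(\left(6 - 4\right) + 16\right) \left(13 - 26\right) - 14693}} = \sqrt{-25037 + \frac{7165}{- 13 \left(2 + 16\right) \left(-13\right) - 14693}} = \sqrt{-25037 + \frac{7165}{- 13 \cdot 18 \left(-13\right) - 14693}} = \sqrt{-25037 + \frac{7165}{\left(-13\right) \left(-234\right) - 14693}} = \sqrt{-25037 + \frac{7165}{3042 - 14693}} = \sqrt{-25037 + \frac{7165}{-11651}} = \sqrt{-25037 + 7165 \left(- \frac{1}{11651}\right)} = \sqrt{-25037 - \frac{7165}{11651}} = \sqrt{- \frac{291713252}{11651}} = \frac{2 i \sqrt{849687774763}}{11651}$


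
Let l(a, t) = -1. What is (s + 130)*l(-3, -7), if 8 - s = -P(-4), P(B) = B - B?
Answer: -138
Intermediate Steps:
P(B) = 0
s = 8 (s = 8 - (-1)*0 = 8 - 1*0 = 8 + 0 = 8)
(s + 130)*l(-3, -7) = (8 + 130)*(-1) = 138*(-1) = -138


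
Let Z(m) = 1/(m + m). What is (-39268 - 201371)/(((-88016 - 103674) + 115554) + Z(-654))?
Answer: 314755812/99585889 ≈ 3.1606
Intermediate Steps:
Z(m) = 1/(2*m)
(-39268 - 201371)/(((-88016 - 103674) + 115554) + Z(-654)) = (-39268 - 201371)/(((-88016 - 103674) + 115554) + (1/2)/(-654)) = -240639/((-191690 + 115554) + (1/2)*(-1/654)) = -240639/(-76136 - 1/1308) = -240639/(-99585889/1308) = -240639*(-1308/99585889) = 314755812/99585889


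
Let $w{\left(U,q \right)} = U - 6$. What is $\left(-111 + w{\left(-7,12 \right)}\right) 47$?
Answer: $-5828$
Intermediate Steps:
$w{\left(U,q \right)} = -6 + U$
$\left(-111 + w{\left(-7,12 \right)}\right) 47 = \left(-111 - 13\right) 47 = \left(-124\right) 47 = -5828$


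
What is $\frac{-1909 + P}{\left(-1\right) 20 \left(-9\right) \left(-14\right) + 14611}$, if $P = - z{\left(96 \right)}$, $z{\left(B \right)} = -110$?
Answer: $- \frac{1799}{12091} \approx -0.14879$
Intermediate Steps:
$P = 110$ ($P = \left(-1\right) \left(-110\right) = 110$)
$\frac{-1909 + P}{\left(-1\right) 20 \left(-9\right) \left(-14\right) + 14611} = \frac{-1909 + 110}{\left(-1\right) 20 \left(-9\right) \left(-14\right) + 14611} = - \frac{1799}{\left(-20\right) \left(-9\right) \left(-14\right) + 14611} = - \frac{1799}{180 \left(-14\right) + 14611} = - \frac{1799}{-2520 + 14611} = - \frac{1799}{12091}$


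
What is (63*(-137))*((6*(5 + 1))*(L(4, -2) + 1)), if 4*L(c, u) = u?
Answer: -155358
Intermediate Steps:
L(c, u) = u/4
(63*(-137))*((6*(5 + 1))*(L(4, -2) + 1)) = (63*(-137))*((6*(5 + 1))*((¼)*(-2) + 1)) = -8631*6*6*(-½ + 1) = -310716/2 = -8631*18 = -155358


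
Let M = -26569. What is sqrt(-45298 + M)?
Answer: I*sqrt(71867) ≈ 268.08*I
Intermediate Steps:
sqrt(-45298 + M) = sqrt(-45298 - 26569) = sqrt(-71867) = I*sqrt(71867)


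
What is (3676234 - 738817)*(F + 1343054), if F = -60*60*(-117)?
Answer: 5182349691918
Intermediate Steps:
F = 421200 (F = -3600*(-117) = 421200)
(3676234 - 738817)*(F + 1343054) = (3676234 - 738817)*(421200 + 1343054) = 2937417*1764254 = 5182349691918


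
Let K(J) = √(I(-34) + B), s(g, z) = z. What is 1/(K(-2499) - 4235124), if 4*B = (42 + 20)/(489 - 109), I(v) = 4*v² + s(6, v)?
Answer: -3218694240/13631569220997329 - 2*√662801890/13631569220997329 ≈ -2.3612e-7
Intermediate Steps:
I(v) = v + 4*v² (I(v) = 4*v² + v = v + 4*v²)
B = 31/760 (B = ((42 + 20)/(489 - 109))/4 = (62/380)/4 = (62*(1/380))/4 = (¼)*(31/190) = 31/760 ≈ 0.040789)
K(J) = √662801890/380 (K(J) = √(-34*(1 + 4*(-34)) + 31/760) = √(-34*(1 - 136) + 31/760) = √(-34*(-135) + 31/760) = √(4590 + 31/760) = √(3488431/760) = √662801890/380)
1/(K(-2499) - 4235124) = 1/(√662801890/380 - 4235124) = 1/(-4235124 + √662801890/380)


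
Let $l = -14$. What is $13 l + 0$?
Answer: $-182$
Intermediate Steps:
$13 l + 0 = 13 \left(-14\right) + 0 = -182 + 0 = -182$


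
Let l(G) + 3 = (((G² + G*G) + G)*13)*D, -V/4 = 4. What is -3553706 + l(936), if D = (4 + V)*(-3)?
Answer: 816910195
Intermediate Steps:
V = -16 (V = -4*4 = -16)
D = 36 (D = (4 - 16)*(-3) = -12*(-3) = 36)
l(G) = -3 + 468*G + 936*G² (l(G) = -3 + (((G² + G*G) + G)*13)*36 = -3 + (((G² + G²) + G)*13)*36 = -3 + ((2*G² + G)*13)*36 = -3 + ((G + 2*G²)*13)*36 = -3 + (13*G + 26*G²)*36 = -3 + (468*G + 936*G²) = -3 + 468*G + 936*G²)
-3553706 + l(936) = -3553706 + (-3 + 468*936 + 936*936²) = -3553706 + (-3 + 438048 + 936*876096) = -3553706 + (-3 + 438048 + 820025856) = -3553706 + 820463901 = 816910195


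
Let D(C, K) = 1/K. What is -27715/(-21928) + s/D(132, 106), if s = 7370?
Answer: 17130619875/21928 ≈ 7.8122e+5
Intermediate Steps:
-27715/(-21928) + s/D(132, 106) = -27715/(-21928) + 7370/(1/106) = -27715*(-1/21928) + 7370/(1/106) = 27715/21928 + 7370*106 = 27715/21928 + 781220 = 17130619875/21928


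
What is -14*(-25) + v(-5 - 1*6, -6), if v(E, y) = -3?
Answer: 347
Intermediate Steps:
-14*(-25) + v(-5 - 1*6, -6) = -14*(-25) - 3 = 350 - 3 = 347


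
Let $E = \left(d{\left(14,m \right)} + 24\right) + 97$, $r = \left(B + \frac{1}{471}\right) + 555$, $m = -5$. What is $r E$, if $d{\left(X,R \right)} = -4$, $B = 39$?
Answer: $\frac{10911225}{157} \approx 69498.0$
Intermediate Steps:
$r = \frac{279775}{471}$ ($r = \left(39 + \frac{1}{471}\right) + 555 = \frac{18370}{471} + 555 = \frac{279775}{471} \approx 594.0$)
$E = 117$ ($E = \left(-4 + 24\right) + 97 = 20 + 97 = 117$)
$r E = \frac{279775}{471} \cdot 117 = \frac{10911225}{157}$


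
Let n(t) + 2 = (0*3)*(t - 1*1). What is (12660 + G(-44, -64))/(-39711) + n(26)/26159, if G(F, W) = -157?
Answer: -46735057/148400007 ≈ -0.31493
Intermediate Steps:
n(t) = -2 (n(t) = -2 + (0*3)*(t - 1*1) = -2 + 0*(t - 1) = -2 + 0*(-1 + t) = -2 + 0 = -2)
(12660 + G(-44, -64))/(-39711) + n(26)/26159 = (12660 - 157)/(-39711) - 2/26159 = 12503*(-1/39711) - 2*1/26159 = -12503/39711 - 2/26159 = -46735057/148400007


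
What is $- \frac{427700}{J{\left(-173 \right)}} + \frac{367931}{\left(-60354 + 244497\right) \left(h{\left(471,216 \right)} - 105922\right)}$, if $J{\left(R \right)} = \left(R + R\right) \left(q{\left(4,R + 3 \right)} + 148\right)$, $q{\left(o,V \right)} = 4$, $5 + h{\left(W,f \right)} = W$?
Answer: $\frac{519092512220903}{63830201091696} \approx 8.1324$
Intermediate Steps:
$h{\left(W,f \right)} = -5 + W$
$J{\left(R \right)} = 304 R$ ($J{\left(R \right)} = \left(R + R\right) \left(4 + 148\right) = 2 R 152 = 304 R$)
$- \frac{427700}{J{\left(-173 \right)}} + \frac{367931}{\left(-60354 + 244497\right) \left(h{\left(471,216 \right)} - 105922\right)} = - \frac{427700}{304 \left(-173\right)} + \frac{367931}{\left(-60354 + 244497\right) \left(\left(-5 + 471\right) - 105922\right)} = - \frac{427700}{-52592} + \frac{367931}{184143 \left(466 - 105922\right)} = \left(-427700\right) \left(- \frac{1}{52592}\right) + \frac{367931}{184143 \left(-105456\right)} = \frac{106925}{13148} + \frac{367931}{-19418984208} = \frac{106925}{13148} + 367931 \left(- \frac{1}{19418984208}\right) = \frac{106925}{13148} - \frac{367931}{19418984208} = \frac{519092512220903}{63830201091696}$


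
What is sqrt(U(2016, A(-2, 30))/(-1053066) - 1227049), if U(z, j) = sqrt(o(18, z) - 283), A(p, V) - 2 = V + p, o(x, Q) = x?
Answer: sqrt(-1360733534888829444 - 1053066*I*sqrt(265))/1053066 ≈ 6.9776e-9 - 1107.7*I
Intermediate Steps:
A(p, V) = 2 + V + p (A(p, V) = 2 + (V + p) = 2 + V + p)
U(z, j) = I*sqrt(265) (U(z, j) = sqrt(18 - 283) = sqrt(-265) = I*sqrt(265))
sqrt(U(2016, A(-2, 30))/(-1053066) - 1227049) = sqrt((I*sqrt(265))/(-1053066) - 1227049) = sqrt((I*sqrt(265))*(-1/1053066) - 1227049) = sqrt(-I*sqrt(265)/1053066 - 1227049) = sqrt(-1227049 - I*sqrt(265)/1053066)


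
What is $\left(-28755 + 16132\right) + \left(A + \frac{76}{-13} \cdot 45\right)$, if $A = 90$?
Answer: $- \frac{166349}{13} \approx -12796.0$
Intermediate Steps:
$\left(-28755 + 16132\right) + \left(A + \frac{76}{-13} \cdot 45\right) = \left(-28755 + 16132\right) + \left(90 + \frac{76}{-13} \cdot 45\right) = -12623 + \left(90 + 76 \left(- \frac{1}{13}\right) 45\right) = -12623 + \left(90 - \frac{3420}{13}\right) = -12623 - \frac{2250}{13} = - \frac{166349}{13}$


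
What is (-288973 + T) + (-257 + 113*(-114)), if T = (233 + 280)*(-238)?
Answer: -424206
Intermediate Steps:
T = -122094 (T = 513*(-238) = -122094)
(-288973 + T) + (-257 + 113*(-114)) = (-288973 - 122094) + (-257 + 113*(-114)) = -411067 + (-257 - 12882) = -411067 - 13139 = -424206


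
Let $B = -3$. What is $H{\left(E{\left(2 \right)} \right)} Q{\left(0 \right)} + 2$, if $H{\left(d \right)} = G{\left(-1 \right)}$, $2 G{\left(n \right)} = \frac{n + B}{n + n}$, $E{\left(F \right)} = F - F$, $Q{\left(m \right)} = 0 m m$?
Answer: $2$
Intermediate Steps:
$Q{\left(m \right)} = 0$ ($Q{\left(m \right)} = 0 m = 0$)
$E{\left(F \right)} = 0$
$G{\left(n \right)} = \frac{-3 + n}{4 n}$ ($G{\left(n \right)} = \frac{\left(n - 3\right) \frac{1}{n + n}}{2} = \frac{\left(-3 + n\right) \frac{1}{2 n}}{2} = \frac{\frac{1}{2} \frac{1}{n} \left(-3 + n\right)}{2} = \frac{-3 + n}{4 n}$)
$H{\left(d \right)} = 1$ ($H{\left(d \right)} = \frac{-3 - 1}{4 \left(-1\right)} = \frac{1}{4} \left(-1\right) \left(-4\right) = 1$)
$H{\left(E{\left(2 \right)} \right)} Q{\left(0 \right)} + 2 = 1 \cdot 0 + 2 = 0 + 2 = 2$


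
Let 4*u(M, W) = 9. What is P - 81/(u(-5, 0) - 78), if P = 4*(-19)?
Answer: -7568/101 ≈ -74.931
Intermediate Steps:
u(M, W) = 9/4 (u(M, W) = (¼)*9 = 9/4)
P = -76
P - 81/(u(-5, 0) - 78) = -76 - 81/(9/4 - 78) = -76 - 81/(-303/4) = -76 - 4/303*(-81) = -76 + 108/101 = -7568/101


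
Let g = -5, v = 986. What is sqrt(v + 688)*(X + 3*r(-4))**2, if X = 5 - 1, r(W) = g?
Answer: 363*sqrt(186) ≈ 4950.7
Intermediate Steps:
r(W) = -5
X = 4
sqrt(v + 688)*(X + 3*r(-4))**2 = sqrt(986 + 688)*(4 + 3*(-5))**2 = sqrt(1674)*(4 - 15)**2 = (3*sqrt(186))*(-11)**2 = (3*sqrt(186))*121 = 363*sqrt(186)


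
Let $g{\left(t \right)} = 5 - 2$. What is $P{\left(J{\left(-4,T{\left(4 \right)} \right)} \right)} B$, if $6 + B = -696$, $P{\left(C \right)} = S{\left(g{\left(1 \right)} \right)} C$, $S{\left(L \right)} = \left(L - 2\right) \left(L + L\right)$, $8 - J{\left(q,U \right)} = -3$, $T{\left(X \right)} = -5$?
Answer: $-46332$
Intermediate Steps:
$g{\left(t \right)} = 3$
$J{\left(q,U \right)} = 11$ ($J{\left(q,U \right)} = 8 - -3 = 8 + 3 = 11$)
$S{\left(L \right)} = 2 L \left(-2 + L\right)$ ($S{\left(L \right)} = \left(-2 + L\right) 2 L = 2 L \left(-2 + L\right)$)
$P{\left(C \right)} = 6 C$ ($P{\left(C \right)} = 2 \cdot 3 \left(-2 + 3\right) C = 2 \cdot 3 \cdot 1 C = 6 C$)
$B = -702$ ($B = -6 - 696 = -702$)
$P{\left(J{\left(-4,T{\left(4 \right)} \right)} \right)} B = 6 \cdot 11 \left(-702\right) = 66 \left(-702\right) = -46332$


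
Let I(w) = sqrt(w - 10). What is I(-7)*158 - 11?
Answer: -11 + 158*I*sqrt(17) ≈ -11.0 + 651.45*I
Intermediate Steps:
I(w) = sqrt(-10 + w)
I(-7)*158 - 11 = sqrt(-10 - 7)*158 - 11 = sqrt(-17)*158 - 11 = (I*sqrt(17))*158 - 11 = 158*I*sqrt(17) - 11 = -11 + 158*I*sqrt(17)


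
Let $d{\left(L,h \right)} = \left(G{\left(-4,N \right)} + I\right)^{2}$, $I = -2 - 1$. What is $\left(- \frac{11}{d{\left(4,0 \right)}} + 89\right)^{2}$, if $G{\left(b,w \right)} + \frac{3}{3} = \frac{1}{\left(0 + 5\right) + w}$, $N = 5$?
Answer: $\frac{18028164361}{2313441} \approx 7792.8$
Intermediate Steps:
$I = -3$ ($I = -2 - 1 = -3$)
$G{\left(b,w \right)} = -1 + \frac{1}{5 + w}$ ($G{\left(b,w \right)} = -1 + \frac{1}{\left(0 + 5\right) + w} = -1 + \frac{1}{5 + w}$)
$d{\left(L,h \right)} = \frac{1521}{100}$ ($d{\left(L,h \right)} = \left(\frac{-4 - 5}{5 + 5} - 3\right)^{2} = \left(\frac{-4 - 5}{10} - 3\right)^{2} = \left(\frac{1}{10} \left(-9\right) - 3\right)^{2} = \left(- \frac{9}{10} - 3\right)^{2} = \left(- \frac{39}{10}\right)^{2} = \frac{1521}{100}$)
$\left(- \frac{11}{d{\left(4,0 \right)}} + 89\right)^{2} = \left(- \frac{11}{\frac{1521}{100}} + 89\right)^{2} = \left(\left(-11\right) \frac{100}{1521} + 89\right)^{2} = \left(- \frac{1100}{1521} + 89\right)^{2} = \left(\frac{134269}{1521}\right)^{2} = \frac{18028164361}{2313441}$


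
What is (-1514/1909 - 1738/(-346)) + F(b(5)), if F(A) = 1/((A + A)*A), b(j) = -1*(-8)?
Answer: 179146129/42272896 ≈ 4.2378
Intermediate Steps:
b(j) = 8
F(A) = 1/(2*A²) (F(A) = 1/(((2*A))*A) = (1/(2*A))/A = 1/(2*A²))
(-1514/1909 - 1738/(-346)) + F(b(5)) = (-1514/1909 - 1738/(-346)) + (½)/8² = (-1514*1/1909 - 1738*(-1/346)) + (½)*(1/64) = (-1514/1909 + 869/173) + 1/128 = 1396999/330257 + 1/128 = 179146129/42272896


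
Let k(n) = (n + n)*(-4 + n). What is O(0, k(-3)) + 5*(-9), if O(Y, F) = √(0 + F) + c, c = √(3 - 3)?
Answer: -45 + √42 ≈ -38.519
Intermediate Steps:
c = 0 (c = √0 = 0)
k(n) = 2*n*(-4 + n) (k(n) = (2*n)*(-4 + n) = 2*n*(-4 + n))
O(Y, F) = √F (O(Y, F) = √(0 + F) + 0 = √F + 0 = √F)
O(0, k(-3)) + 5*(-9) = √(2*(-3)*(-4 - 3)) + 5*(-9) = √(2*(-3)*(-7)) - 45 = √42 - 45 = -45 + √42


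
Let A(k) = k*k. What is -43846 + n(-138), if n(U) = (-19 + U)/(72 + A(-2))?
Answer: -3332453/76 ≈ -43848.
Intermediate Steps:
A(k) = k²
n(U) = -¼ + U/76 (n(U) = (-19 + U)/(72 + (-2)²) = (-19 + U)/(72 + 4) = (-19 + U)/76 = (-19 + U)*(1/76) = -¼ + U/76)
-43846 + n(-138) = -43846 + (-¼ + (1/76)*(-138)) = -43846 + (-¼ - 69/38) = -43846 - 157/76 = -3332453/76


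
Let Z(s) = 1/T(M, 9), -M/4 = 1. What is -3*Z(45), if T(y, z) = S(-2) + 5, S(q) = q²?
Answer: -⅓ ≈ -0.33333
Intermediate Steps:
M = -4 (M = -4*1 = -4)
T(y, z) = 9 (T(y, z) = (-2)² + 5 = 4 + 5 = 9)
Z(s) = ⅑ (Z(s) = 1/9 = ⅑)
-3*Z(45) = -3*⅑ = -⅓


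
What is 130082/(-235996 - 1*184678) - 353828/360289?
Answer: -97856676885/75782107393 ≈ -1.2913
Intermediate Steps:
130082/(-235996 - 1*184678) - 353828/360289 = 130082/(-235996 - 184678) - 353828*1/360289 = 130082/(-420674) - 353828/360289 = 130082*(-1/420674) - 353828/360289 = -65041/210337 - 353828/360289 = -97856676885/75782107393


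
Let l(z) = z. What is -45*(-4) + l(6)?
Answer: 186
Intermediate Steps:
-45*(-4) + l(6) = -45*(-4) + 6 = 180 + 6 = 186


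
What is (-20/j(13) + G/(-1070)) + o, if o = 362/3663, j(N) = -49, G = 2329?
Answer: -320657363/192051090 ≈ -1.6696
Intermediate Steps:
o = 362/3663 (o = 362*(1/3663) = 362/3663 ≈ 0.098826)
(-20/j(13) + G/(-1070)) + o = (-20/(-49) + 2329/(-1070)) + 362/3663 = (-20*(-1/49) + 2329*(-1/1070)) + 362/3663 = (20/49 - 2329/1070) + 362/3663 = -92721/52430 + 362/3663 = -320657363/192051090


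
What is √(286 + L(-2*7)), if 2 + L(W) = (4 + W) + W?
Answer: 2*√65 ≈ 16.125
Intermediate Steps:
L(W) = 2 + 2*W (L(W) = -2 + ((4 + W) + W) = -2 + (4 + 2*W) = 2 + 2*W)
√(286 + L(-2*7)) = √(286 + (2 + 2*(-2*7))) = √(286 + (2 + 2*(-14))) = √(286 + (2 - 28)) = √(286 - 26) = √260 = 2*√65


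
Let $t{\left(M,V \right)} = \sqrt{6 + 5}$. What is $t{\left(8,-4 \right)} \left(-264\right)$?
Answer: $- 264 \sqrt{11} \approx -875.59$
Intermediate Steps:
$t{\left(M,V \right)} = \sqrt{11}$
$t{\left(8,-4 \right)} \left(-264\right) = \sqrt{11} \left(-264\right) = - 264 \sqrt{11}$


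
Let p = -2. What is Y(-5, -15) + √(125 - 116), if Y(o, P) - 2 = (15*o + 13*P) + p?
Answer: -267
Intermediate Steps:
Y(o, P) = 13*P + 15*o (Y(o, P) = 2 + ((15*o + 13*P) - 2) = 2 + ((13*P + 15*o) - 2) = 2 + (-2 + 13*P + 15*o) = 13*P + 15*o)
Y(-5, -15) + √(125 - 116) = (13*(-15) + 15*(-5)) + √(125 - 116) = (-195 - 75) + √9 = -270 + 3 = -267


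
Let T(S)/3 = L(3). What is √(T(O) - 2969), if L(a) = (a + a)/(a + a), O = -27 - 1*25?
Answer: I*√2966 ≈ 54.461*I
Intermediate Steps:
O = -52 (O = -27 - 25 = -52)
L(a) = 1 (L(a) = (2*a)/((2*a)) = (2*a)*(1/(2*a)) = 1)
T(S) = 3 (T(S) = 3*1 = 3)
√(T(O) - 2969) = √(3 - 2969) = √(-2966) = I*√2966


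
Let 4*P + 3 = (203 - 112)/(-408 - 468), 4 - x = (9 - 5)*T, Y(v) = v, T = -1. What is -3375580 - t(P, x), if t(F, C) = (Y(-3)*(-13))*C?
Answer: -3375892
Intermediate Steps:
x = 8 (x = 4 - (9 - 5)*(-1) = 4 - 4*(-1) = 4 - 1*(-4) = 4 + 4 = 8)
P = -2719/3504 (P = -¾ + ((203 - 112)/(-408 - 468))/4 = -¾ + (91/(-876))/4 = -¾ + (91*(-1/876))/4 = -¾ + (¼)*(-91/876) = -¾ - 91/3504 = -2719/3504 ≈ -0.77597)
t(F, C) = 39*C (t(F, C) = (-3*(-13))*C = 39*C)
-3375580 - t(P, x) = -3375580 - 39*8 = -3375580 - 1*312 = -3375580 - 312 = -3375892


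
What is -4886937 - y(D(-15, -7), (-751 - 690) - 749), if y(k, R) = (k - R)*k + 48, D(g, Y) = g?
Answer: -4854360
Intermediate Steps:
y(k, R) = 48 + k*(k - R) (y(k, R) = k*(k - R) + 48 = 48 + k*(k - R))
-4886937 - y(D(-15, -7), (-751 - 690) - 749) = -4886937 - (48 + (-15)**2 - 1*((-751 - 690) - 749)*(-15)) = -4886937 - (48 + 225 - 1*(-1441 - 749)*(-15)) = -4886937 - (48 + 225 - 1*(-2190)*(-15)) = -4886937 - (48 + 225 - 32850) = -4886937 - 1*(-32577) = -4886937 + 32577 = -4854360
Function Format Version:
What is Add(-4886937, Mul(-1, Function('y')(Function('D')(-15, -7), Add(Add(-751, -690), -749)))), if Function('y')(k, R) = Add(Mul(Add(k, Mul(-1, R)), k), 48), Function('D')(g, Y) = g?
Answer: -4854360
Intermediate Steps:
Function('y')(k, R) = Add(48, Mul(k, Add(k, Mul(-1, R)))) (Function('y')(k, R) = Add(Mul(k, Add(k, Mul(-1, R))), 48) = Add(48, Mul(k, Add(k, Mul(-1, R)))))
Add(-4886937, Mul(-1, Function('y')(Function('D')(-15, -7), Add(Add(-751, -690), -749)))) = Add(-4886937, Mul(-1, Add(48, Pow(-15, 2), Mul(-1, Add(Add(-751, -690), -749), -15)))) = Add(-4886937, Mul(-1, Add(48, 225, Mul(-1, Add(-1441, -749), -15)))) = Add(-4886937, Mul(-1, Add(48, 225, Mul(-1, -2190, -15)))) = Add(-4886937, Mul(-1, Add(48, 225, -32850))) = Add(-4886937, Mul(-1, -32577)) = Add(-4886937, 32577) = -4854360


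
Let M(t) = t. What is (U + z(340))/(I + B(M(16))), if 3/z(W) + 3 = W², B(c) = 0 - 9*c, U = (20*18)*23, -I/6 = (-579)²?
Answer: -319047721/77511256410 ≈ -0.0041161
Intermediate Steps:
I = -2011446 (I = -6*(-579)² = -6*335241 = -2011446)
U = 8280 (U = 360*23 = 8280)
B(c) = -9*c
z(W) = 3/(-3 + W²)
(U + z(340))/(I + B(M(16))) = (8280 + 3/(-3 + 340²))/(-2011446 - 9*16) = (8280 + 3/(-3 + 115600))/(-2011446 - 144) = (8280 + 3/115597)/(-2011590) = (8280 + 3*(1/115597))*(-1/2011590) = (8280 + 3/115597)*(-1/2011590) = (957143163/115597)*(-1/2011590) = -319047721/77511256410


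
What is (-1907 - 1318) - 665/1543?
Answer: -4976840/1543 ≈ -3225.4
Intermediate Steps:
(-1907 - 1318) - 665/1543 = -3225 - 665*1/1543 = -3225 - 665/1543 = -4976840/1543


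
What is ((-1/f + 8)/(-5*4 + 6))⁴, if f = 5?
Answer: 2313441/24010000 ≈ 0.096353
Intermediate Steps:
((-1/f + 8)/(-5*4 + 6))⁴ = ((-1/5 + 8)/(-5*4 + 6))⁴ = ((-1*⅕ + 8)/(-20 + 6))⁴ = ((-⅕ + 8)/(-14))⁴ = ((39/5)*(-1/14))⁴ = (-39/70)⁴ = 2313441/24010000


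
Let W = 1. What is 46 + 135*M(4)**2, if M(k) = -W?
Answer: 181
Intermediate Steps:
M(k) = -1 (M(k) = -1*1 = -1)
46 + 135*M(4)**2 = 46 + 135*(-1)**2 = 46 + 135*1 = 46 + 135 = 181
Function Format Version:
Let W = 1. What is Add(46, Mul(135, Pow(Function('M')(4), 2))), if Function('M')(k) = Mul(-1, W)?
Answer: 181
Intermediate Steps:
Function('M')(k) = -1 (Function('M')(k) = Mul(-1, 1) = -1)
Add(46, Mul(135, Pow(Function('M')(4), 2))) = Add(46, Mul(135, Pow(-1, 2))) = Add(46, Mul(135, 1)) = Add(46, 135) = 181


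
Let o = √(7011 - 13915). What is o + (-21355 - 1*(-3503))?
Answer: -17852 + 2*I*√1726 ≈ -17852.0 + 83.09*I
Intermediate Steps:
o = 2*I*√1726 (o = √(-6904) = 2*I*√1726 ≈ 83.09*I)
o + (-21355 - 1*(-3503)) = 2*I*√1726 + (-21355 - 1*(-3503)) = 2*I*√1726 + (-21355 + 3503) = 2*I*√1726 - 17852 = -17852 + 2*I*√1726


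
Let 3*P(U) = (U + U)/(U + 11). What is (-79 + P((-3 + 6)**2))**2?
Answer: 619369/100 ≈ 6193.7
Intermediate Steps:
P(U) = 2*U/(3*(11 + U)) (P(U) = ((U + U)/(U + 11))/3 = ((2*U)/(11 + U))/3 = (2*U/(11 + U))/3 = 2*U/(3*(11 + U)))
(-79 + P((-3 + 6)**2))**2 = (-79 + 2*(-3 + 6)**2/(3*(11 + (-3 + 6)**2)))**2 = (-79 + (2/3)*3**2/(11 + 3**2))**2 = (-79 + (2/3)*9/(11 + 9))**2 = (-79 + (2/3)*9/20)**2 = (-79 + (2/3)*9*(1/20))**2 = (-79 + 3/10)**2 = (-787/10)**2 = 619369/100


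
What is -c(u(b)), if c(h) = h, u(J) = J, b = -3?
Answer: 3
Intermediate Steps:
-c(u(b)) = -1*(-3) = 3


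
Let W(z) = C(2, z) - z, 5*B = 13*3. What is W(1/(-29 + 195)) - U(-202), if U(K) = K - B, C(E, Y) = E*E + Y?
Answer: 1069/5 ≈ 213.80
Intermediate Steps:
C(E, Y) = Y + E² (C(E, Y) = E² + Y = Y + E²)
B = 39/5 (B = (13*3)/5 = (⅕)*39 = 39/5 ≈ 7.8000)
W(z) = 4 (W(z) = (z + 2²) - z = (z + 4) - z = (4 + z) - z = 4)
U(K) = -39/5 + K (U(K) = K - 1*39/5 = K - 39/5 = -39/5 + K)
W(1/(-29 + 195)) - U(-202) = 4 - (-39/5 - 202) = 4 - 1*(-1049/5) = 4 + 1049/5 = 1069/5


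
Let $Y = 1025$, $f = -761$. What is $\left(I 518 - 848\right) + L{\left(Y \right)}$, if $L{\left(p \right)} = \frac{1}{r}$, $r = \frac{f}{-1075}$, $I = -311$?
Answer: $- \frac{123239831}{761} \approx -1.6194 \cdot 10^{5}$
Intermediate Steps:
$r = \frac{761}{1075}$ ($r = - \frac{761}{-1075} = \left(-761\right) \left(- \frac{1}{1075}\right) = \frac{761}{1075} \approx 0.70791$)
$L{\left(p \right)} = \frac{1075}{761}$ ($L{\left(p \right)} = \frac{1}{\frac{761}{1075}} = \frac{1075}{761}$)
$\left(I 518 - 848\right) + L{\left(Y \right)} = \left(\left(-311\right) 518 - 848\right) + \frac{1075}{761} = \left(-161098 - 848\right) + \frac{1075}{761} = -161946 + \frac{1075}{761} = - \frac{123239831}{761}$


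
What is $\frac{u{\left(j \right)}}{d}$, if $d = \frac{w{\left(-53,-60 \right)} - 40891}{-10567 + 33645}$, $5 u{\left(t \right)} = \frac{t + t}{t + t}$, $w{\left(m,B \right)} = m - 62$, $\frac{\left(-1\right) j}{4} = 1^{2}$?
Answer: $- \frac{11539}{102515} \approx -0.11256$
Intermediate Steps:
$j = -4$ ($j = - 4 \cdot 1^{2} = \left(-4\right) 1 = -4$)
$w{\left(m,B \right)} = -62 + m$
$u{\left(t \right)} = \frac{1}{5}$ ($u{\left(t \right)} = \frac{\left(t + t\right) \frac{1}{t + t}}{5} = \frac{2 t \frac{1}{2 t}}{5} = \frac{1}{5} \cdot 1 = \frac{1}{5}$)
$d = - \frac{20503}{11539}$ ($d = \frac{\left(-62 - 53\right) - 40891}{-10567 + 33645} = \frac{-115 - 40891}{23078} = \left(-41006\right) \frac{1}{23078} = - \frac{20503}{11539} \approx -1.7768$)
$\frac{u{\left(j \right)}}{d} = \frac{1}{5 \left(- \frac{20503}{11539}\right)} = \frac{1}{5} \left(- \frac{11539}{20503}\right) = - \frac{11539}{102515}$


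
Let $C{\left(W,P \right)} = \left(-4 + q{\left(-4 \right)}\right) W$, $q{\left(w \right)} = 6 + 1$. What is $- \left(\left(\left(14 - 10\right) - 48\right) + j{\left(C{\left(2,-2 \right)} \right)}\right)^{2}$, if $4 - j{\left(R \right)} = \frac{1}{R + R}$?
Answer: $- \frac{231361}{144} \approx -1606.7$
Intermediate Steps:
$q{\left(w \right)} = 7$
$C{\left(W,P \right)} = 3 W$ ($C{\left(W,P \right)} = \left(-4 + 7\right) W = 3 W$)
$j{\left(R \right)} = 4 - \frac{1}{2 R}$ ($j{\left(R \right)} = 4 - \frac{1}{R + R} = 4 - \frac{1}{2 R}$)
$- \left(\left(\left(14 - 10\right) - 48\right) + j{\left(C{\left(2,-2 \right)} \right)}\right)^{2} = - \left(\left(\left(14 - 10\right) - 48\right) + \left(4 - \frac{1}{2 \cdot 3 \cdot 2}\right)\right)^{2} = - \left(\left(4 - 48\right) + \left(4 - \frac{1}{2 \cdot 6}\right)\right)^{2} = - \left(-44 + \left(4 - \frac{1}{12}\right)\right)^{2} = - \left(-44 + \frac{47}{12}\right)^{2} = - \left(- \frac{481}{12}\right)^{2} = \left(-1\right) \frac{231361}{144} = - \frac{231361}{144}$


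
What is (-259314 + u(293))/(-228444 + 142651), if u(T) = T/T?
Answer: 259313/85793 ≈ 3.0225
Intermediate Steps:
u(T) = 1
(-259314 + u(293))/(-228444 + 142651) = (-259314 + 1)/(-228444 + 142651) = -259313/(-85793) = -259313*(-1/85793) = 259313/85793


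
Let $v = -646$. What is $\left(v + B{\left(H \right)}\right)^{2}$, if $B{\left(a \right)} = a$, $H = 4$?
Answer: $412164$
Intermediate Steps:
$\left(v + B{\left(H \right)}\right)^{2} = \left(-646 + 4\right)^{2} = \left(-642\right)^{2} = 412164$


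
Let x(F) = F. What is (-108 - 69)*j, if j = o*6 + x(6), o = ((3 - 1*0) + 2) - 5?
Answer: -1062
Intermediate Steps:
o = 0 (o = ((3 + 0) + 2) - 5 = (3 + 2) - 5 = 5 - 5 = 0)
j = 6 (j = 0*6 + 6 = 0 + 6 = 6)
(-108 - 69)*j = (-108 - 69)*6 = -177*6 = -1062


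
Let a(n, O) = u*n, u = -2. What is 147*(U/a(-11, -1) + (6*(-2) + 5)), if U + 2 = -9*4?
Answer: -14112/11 ≈ -1282.9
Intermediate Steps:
U = -38 (U = -2 - 9*4 = -2 - 36 = -38)
a(n, O) = -2*n
147*(U/a(-11, -1) + (6*(-2) + 5)) = 147*(-38/((-2*(-11))) + (6*(-2) + 5)) = 147*(-38/22 + (-12 + 5)) = 147*(-38*1/22 - 7) = 147*(-19/11 - 7) = 147*(-96/11) = -14112/11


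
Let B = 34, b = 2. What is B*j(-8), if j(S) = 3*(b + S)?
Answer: -612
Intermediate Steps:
j(S) = 6 + 3*S (j(S) = 3*(2 + S) = 6 + 3*S)
B*j(-8) = 34*(6 + 3*(-8)) = 34*(6 - 24) = 34*(-18) = -612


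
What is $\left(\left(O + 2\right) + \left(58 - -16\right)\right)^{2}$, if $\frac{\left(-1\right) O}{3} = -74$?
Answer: $88804$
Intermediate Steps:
$O = 222$ ($O = \left(-3\right) \left(-74\right) = 222$)
$\left(\left(O + 2\right) + \left(58 - -16\right)\right)^{2} = \left(\left(222 + 2\right) + \left(58 - -16\right)\right)^{2} = \left(224 + \left(58 + 16\right)\right)^{2} = \left(224 + 74\right)^{2} = 298^{2} = 88804$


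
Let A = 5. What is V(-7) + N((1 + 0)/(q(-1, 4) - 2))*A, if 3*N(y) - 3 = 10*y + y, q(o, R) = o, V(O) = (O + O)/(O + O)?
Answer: -1/9 ≈ -0.11111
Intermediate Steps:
V(O) = 1 (V(O) = (2*O)/((2*O)) = (2*O)*(1/(2*O)) = 1)
N(y) = 1 + 11*y/3 (N(y) = 1 + (10*y + y)/3 = 1 + (11*y)/3 = 1 + 11*y/3)
V(-7) + N((1 + 0)/(q(-1, 4) - 2))*A = 1 + (1 + 11*((1 + 0)/(-1 - 2))/3)*5 = 1 + (1 + 11*(1/(-3))/3)*5 = 1 + (1 + 11*(1*(-1/3))/3)*5 = 1 + (1 + (11/3)*(-1/3))*5 = 1 + (1 - 11/9)*5 = 1 - 2/9*5 = 1 - 10/9 = -1/9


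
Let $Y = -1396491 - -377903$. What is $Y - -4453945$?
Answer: $3435357$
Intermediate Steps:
$Y = -1018588$ ($Y = -1396491 + 377903 = -1018588$)
$Y - -4453945 = -1018588 - -4453945 = -1018588 + 4453945 = 3435357$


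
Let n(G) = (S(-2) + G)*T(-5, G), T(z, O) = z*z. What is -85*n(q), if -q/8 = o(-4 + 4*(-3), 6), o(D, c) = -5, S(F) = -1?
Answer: -82875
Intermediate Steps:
T(z, O) = z²
q = 40 (q = -8*(-5) = 40)
n(G) = -25 + 25*G (n(G) = (-1 + G)*(-5)² = (-1 + G)*25 = -25 + 25*G)
-85*n(q) = -85*(-25 + 25*40) = -85*(-25 + 1000) = -85*975 = -82875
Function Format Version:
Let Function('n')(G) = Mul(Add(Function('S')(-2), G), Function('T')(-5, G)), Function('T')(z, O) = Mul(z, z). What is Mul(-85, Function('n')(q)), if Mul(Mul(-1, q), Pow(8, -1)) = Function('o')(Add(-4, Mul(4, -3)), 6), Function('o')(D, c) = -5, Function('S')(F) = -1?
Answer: -82875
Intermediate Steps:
Function('T')(z, O) = Pow(z, 2)
q = 40 (q = Mul(-8, -5) = 40)
Function('n')(G) = Add(-25, Mul(25, G)) (Function('n')(G) = Mul(Add(-1, G), Pow(-5, 2)) = Mul(Add(-1, G), 25) = Add(-25, Mul(25, G)))
Mul(-85, Function('n')(q)) = Mul(-85, Add(-25, Mul(25, 40))) = Mul(-85, Add(-25, 1000)) = Mul(-85, 975) = -82875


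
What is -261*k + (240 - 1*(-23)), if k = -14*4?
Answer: 14879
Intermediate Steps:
k = -56
-261*k + (240 - 1*(-23)) = -261*(-56) + (240 - 1*(-23)) = 14616 + (240 + 23) = 14616 + 263 = 14879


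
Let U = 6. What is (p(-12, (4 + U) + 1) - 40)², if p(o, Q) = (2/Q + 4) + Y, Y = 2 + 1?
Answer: 130321/121 ≈ 1077.0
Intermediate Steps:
Y = 3
p(o, Q) = 7 + 2/Q (p(o, Q) = (2/Q + 4) + 3 = (4 + 2/Q) + 3 = 7 + 2/Q)
(p(-12, (4 + U) + 1) - 40)² = ((7 + 2/((4 + 6) + 1)) - 40)² = ((7 + 2/(10 + 1)) - 40)² = ((7 + 2/11) - 40)² = (79/11 - 40)² = (-361/11)² = 130321/121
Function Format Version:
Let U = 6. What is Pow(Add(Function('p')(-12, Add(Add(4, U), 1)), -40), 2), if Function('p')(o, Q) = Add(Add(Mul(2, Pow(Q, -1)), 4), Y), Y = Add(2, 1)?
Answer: Rational(130321, 121) ≈ 1077.0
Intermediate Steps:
Y = 3
Function('p')(o, Q) = Add(7, Mul(2, Pow(Q, -1))) (Function('p')(o, Q) = Add(Add(Mul(2, Pow(Q, -1)), 4), 3) = Add(Add(4, Mul(2, Pow(Q, -1))), 3) = Add(7, Mul(2, Pow(Q, -1))))
Pow(Add(Function('p')(-12, Add(Add(4, U), 1)), -40), 2) = Pow(Add(Add(7, Mul(2, Pow(Add(Add(4, 6), 1), -1))), -40), 2) = Pow(Add(Add(7, Mul(2, Pow(Add(10, 1), -1))), -40), 2) = Pow(Add(Add(7, Mul(2, Pow(11, -1))), -40), 2) = Pow(Add(Add(7, Mul(2, Rational(1, 11))), -40), 2) = Pow(Add(Add(7, Rational(2, 11)), -40), 2) = Pow(Add(Rational(79, 11), -40), 2) = Pow(Rational(-361, 11), 2) = Rational(130321, 121)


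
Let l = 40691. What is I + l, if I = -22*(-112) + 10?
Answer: 43165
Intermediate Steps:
I = 2474 (I = 2464 + 10 = 2474)
I + l = 2474 + 40691 = 43165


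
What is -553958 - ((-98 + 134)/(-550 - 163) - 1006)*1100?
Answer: 394073346/713 ≈ 5.5270e+5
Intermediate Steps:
-553958 - ((-98 + 134)/(-550 - 163) - 1006)*1100 = -553958 - (36/(-713) - 1006)*1100 = -553958 - (36*(-1/713) - 1006)*1100 = -553958 - (-36/713 - 1006)*1100 = -553958 - (-717314)*1100/713 = -553958 - 1*(-789045400/713) = -553958 + 789045400/713 = 394073346/713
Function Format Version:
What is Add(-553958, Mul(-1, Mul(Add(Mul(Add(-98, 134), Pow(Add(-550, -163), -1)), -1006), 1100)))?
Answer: Rational(394073346, 713) ≈ 5.5270e+5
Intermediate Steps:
Add(-553958, Mul(-1, Mul(Add(Mul(Add(-98, 134), Pow(Add(-550, -163), -1)), -1006), 1100))) = Add(-553958, Mul(-1, Mul(Add(Mul(36, Pow(-713, -1)), -1006), 1100))) = Add(-553958, Mul(-1, Mul(Add(Mul(36, Rational(-1, 713)), -1006), 1100))) = Add(-553958, Mul(-1, Mul(Add(Rational(-36, 713), -1006), 1100))) = Add(-553958, Mul(-1, Mul(Rational(-717314, 713), 1100))) = Add(-553958, Mul(-1, Rational(-789045400, 713))) = Add(-553958, Rational(789045400, 713)) = Rational(394073346, 713)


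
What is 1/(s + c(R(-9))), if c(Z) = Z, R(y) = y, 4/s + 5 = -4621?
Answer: -2313/20819 ≈ -0.11110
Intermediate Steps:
s = -2/2313 (s = 4/(-5 - 4621) = 4/(-4626) = 4*(-1/4626) = -2/2313 ≈ -0.00086468)
1/(s + c(R(-9))) = 1/(-2/2313 - 9) = 1/(-20819/2313) = -2313/20819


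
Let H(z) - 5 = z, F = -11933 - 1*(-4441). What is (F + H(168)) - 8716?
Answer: -16035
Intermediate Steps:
F = -7492 (F = -11933 + 4441 = -7492)
H(z) = 5 + z
(F + H(168)) - 8716 = (-7492 + (5 + 168)) - 8716 = (-7492 + 173) - 8716 = -7319 - 8716 = -16035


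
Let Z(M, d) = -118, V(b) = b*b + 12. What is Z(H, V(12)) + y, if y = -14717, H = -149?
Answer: -14835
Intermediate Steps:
V(b) = 12 + b² (V(b) = b² + 12 = 12 + b²)
Z(H, V(12)) + y = -118 - 14717 = -14835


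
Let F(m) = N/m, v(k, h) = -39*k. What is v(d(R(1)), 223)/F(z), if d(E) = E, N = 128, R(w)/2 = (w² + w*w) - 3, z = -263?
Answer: -10257/64 ≈ -160.27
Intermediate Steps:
R(w) = -6 + 4*w² (R(w) = 2*((w² + w*w) - 3) = 2*((w² + w²) - 3) = 2*(2*w² - 3) = 2*(-3 + 2*w²) = -6 + 4*w²)
F(m) = 128/m
v(d(R(1)), 223)/F(z) = (-39*(-6 + 4*1²))/((128/(-263))) = (-39*(-6 + 4*1))/((128*(-1/263))) = (-39*(-6 + 4))/(-128/263) = -39*(-2)*(-263/128) = 78*(-263/128) = -10257/64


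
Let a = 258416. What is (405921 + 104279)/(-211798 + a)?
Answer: 255100/23309 ≈ 10.944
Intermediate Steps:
(405921 + 104279)/(-211798 + a) = (405921 + 104279)/(-211798 + 258416) = 510200/46618 = 510200*(1/46618) = 255100/23309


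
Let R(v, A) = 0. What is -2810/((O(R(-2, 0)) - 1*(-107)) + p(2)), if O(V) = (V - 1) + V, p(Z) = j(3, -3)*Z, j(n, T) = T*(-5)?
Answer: -1405/68 ≈ -20.662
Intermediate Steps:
j(n, T) = -5*T
p(Z) = 15*Z (p(Z) = (-5*(-3))*Z = 15*Z)
O(V) = -1 + 2*V (O(V) = (-1 + V) + V = -1 + 2*V)
-2810/((O(R(-2, 0)) - 1*(-107)) + p(2)) = -2810/(((-1 + 2*0) - 1*(-107)) + 15*2) = -2810/(((-1 + 0) + 107) + 30) = -2810/((-1 + 107) + 30) = -2810/(106 + 30) = -2810/136 = -2810*1/136 = -1405/68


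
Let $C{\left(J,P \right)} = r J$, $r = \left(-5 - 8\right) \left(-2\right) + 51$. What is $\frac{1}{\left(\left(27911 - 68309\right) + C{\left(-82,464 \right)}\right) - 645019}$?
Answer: $- \frac{1}{691731} \approx -1.4456 \cdot 10^{-6}$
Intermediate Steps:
$r = 77$ ($r = \left(-13\right) \left(-2\right) + 51 = 26 + 51 = 77$)
$C{\left(J,P \right)} = 77 J$
$\frac{1}{\left(\left(27911 - 68309\right) + C{\left(-82,464 \right)}\right) - 645019} = \frac{1}{\left(\left(27911 - 68309\right) + 77 \left(-82\right)\right) - 645019} = \frac{1}{\left(-40398 - 6314\right) - 645019} = \frac{1}{-46712 - 645019} = \frac{1}{-691731} = - \frac{1}{691731}$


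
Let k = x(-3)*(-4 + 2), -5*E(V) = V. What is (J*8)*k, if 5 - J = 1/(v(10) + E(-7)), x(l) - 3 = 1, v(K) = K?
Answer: -17920/57 ≈ -314.39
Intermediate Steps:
x(l) = 4 (x(l) = 3 + 1 = 4)
E(V) = -V/5
J = 280/57 (J = 5 - 1/(10 - ⅕*(-7)) = 5 - 1/(10 + 7/5) = 5 - 1/57/5 = 5 - 1*5/57 = 5 - 5/57 = 280/57 ≈ 4.9123)
k = -8 (k = 4*(-4 + 2) = 4*(-2) = -8)
(J*8)*k = ((280/57)*8)*(-8) = (2240/57)*(-8) = -17920/57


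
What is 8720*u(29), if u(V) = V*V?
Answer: 7333520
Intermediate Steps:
u(V) = V²
8720*u(29) = 8720*29² = 8720*841 = 7333520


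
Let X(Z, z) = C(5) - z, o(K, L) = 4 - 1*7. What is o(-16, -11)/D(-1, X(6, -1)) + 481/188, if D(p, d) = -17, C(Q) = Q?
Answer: 8741/3196 ≈ 2.7350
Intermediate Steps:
o(K, L) = -3 (o(K, L) = 4 - 7 = -3)
X(Z, z) = 5 - z
o(-16, -11)/D(-1, X(6, -1)) + 481/188 = -3/(-17) + 481/188 = -3*(-1/17) + 481*(1/188) = 3/17 + 481/188 = 8741/3196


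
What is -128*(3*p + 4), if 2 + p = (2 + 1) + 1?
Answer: -1280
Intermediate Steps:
p = 2 (p = -2 + ((2 + 1) + 1) = -2 + (3 + 1) = -2 + 4 = 2)
-128*(3*p + 4) = -128*(3*2 + 4) = -128*(6 + 4) = -128*10 = -1280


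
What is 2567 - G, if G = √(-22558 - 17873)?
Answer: 2567 - I*√40431 ≈ 2567.0 - 201.07*I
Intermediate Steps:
G = I*√40431 (G = √(-40431) = I*√40431 ≈ 201.07*I)
2567 - G = 2567 - I*√40431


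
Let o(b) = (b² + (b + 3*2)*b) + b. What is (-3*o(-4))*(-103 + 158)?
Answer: -660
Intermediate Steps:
o(b) = b + b² + b*(6 + b) (o(b) = (b² + (b + 6)*b) + b = (b² + (6 + b)*b) + b = (b² + b*(6 + b)) + b = b + b² + b*(6 + b))
(-3*o(-4))*(-103 + 158) = (-(-12)*(7 + 2*(-4)))*(-103 + 158) = -(-12)*(7 - 8)*55 = -(-12)*(-1)*55 = -3*4*55 = -12*55 = -660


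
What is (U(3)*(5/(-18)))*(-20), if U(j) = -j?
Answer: -50/3 ≈ -16.667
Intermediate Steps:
(U(3)*(5/(-18)))*(-20) = ((-1*3)*(5/(-18)))*(-20) = -15*(-1)/18*(-20) = -3*(-5/18)*(-20) = (⅚)*(-20) = -50/3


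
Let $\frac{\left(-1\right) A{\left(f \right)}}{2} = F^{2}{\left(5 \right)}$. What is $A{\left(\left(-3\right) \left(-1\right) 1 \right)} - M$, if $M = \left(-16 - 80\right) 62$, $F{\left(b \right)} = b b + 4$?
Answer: $4270$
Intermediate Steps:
$F{\left(b \right)} = 4 + b^{2}$ ($F{\left(b \right)} = b^{2} + 4 = 4 + b^{2}$)
$M = -5952$ ($M = \left(-96\right) 62 = -5952$)
$A{\left(f \right)} = -1682$ ($A{\left(f \right)} = - 2 \left(4 + 5^{2}\right)^{2} = - 2 \left(4 + 25\right)^{2} = - 2 \cdot 29^{2} = \left(-2\right) 841 = -1682$)
$A{\left(\left(-3\right) \left(-1\right) 1 \right)} - M = -1682 - -5952 = -1682 + 5952 = 4270$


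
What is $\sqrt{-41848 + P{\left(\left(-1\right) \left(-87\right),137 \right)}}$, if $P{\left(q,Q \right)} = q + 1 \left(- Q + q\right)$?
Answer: $i \sqrt{41811} \approx 204.48 i$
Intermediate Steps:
$P{\left(q,Q \right)} = - Q + 2 q$ ($P{\left(q,Q \right)} = q + 1 \left(q - Q\right) = q - \left(Q - q\right) = - Q + 2 q$)
$\sqrt{-41848 + P{\left(\left(-1\right) \left(-87\right),137 \right)}} = \sqrt{-41848 + \left(\left(-1\right) 137 + 2 \left(\left(-1\right) \left(-87\right)\right)\right)} = \sqrt{-41848 + \left(-137 + 2 \cdot 87\right)} = \sqrt{-41848 + \left(-137 + 174\right)} = \sqrt{-41848 + 37} = \sqrt{-41811} = i \sqrt{41811}$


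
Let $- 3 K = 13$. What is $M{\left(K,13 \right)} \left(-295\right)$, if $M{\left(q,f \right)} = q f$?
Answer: $\frac{49855}{3} \approx 16618.0$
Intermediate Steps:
$K = - \frac{13}{3}$ ($K = \left(- \frac{1}{3}\right) 13 = - \frac{13}{3} \approx -4.3333$)
$M{\left(q,f \right)} = f q$
$M{\left(K,13 \right)} \left(-295\right) = 13 \left(- \frac{13}{3}\right) \left(-295\right) = \left(- \frac{169}{3}\right) \left(-295\right) = \frac{49855}{3}$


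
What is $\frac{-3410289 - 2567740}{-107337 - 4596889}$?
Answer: $\frac{5978029}{4704226} \approx 1.2708$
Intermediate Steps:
$\frac{-3410289 - 2567740}{-107337 - 4596889} = - \frac{5978029}{-4704226} = \left(-5978029\right) \left(- \frac{1}{4704226}\right) = \frac{5978029}{4704226}$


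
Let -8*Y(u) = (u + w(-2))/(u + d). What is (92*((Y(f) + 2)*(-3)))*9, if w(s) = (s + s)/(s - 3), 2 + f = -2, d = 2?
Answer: -22356/5 ≈ -4471.2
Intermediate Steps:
f = -4 (f = -2 - 2 = -4)
w(s) = 2*s/(-3 + s) (w(s) = (2*s)/(-3 + s) = 2*s/(-3 + s))
Y(u) = -(⅘ + u)/(8*(2 + u)) (Y(u) = -(u + 2*(-2)/(-3 - 2))/(8*(u + 2)) = -(u + 2*(-2)/(-5))/(8*(2 + u)) = -(u + 2*(-2)*(-⅕))/(8*(2 + u)) = -(u + ⅘)/(8*(2 + u)) = -(⅘ + u)/(8*(2 + u)))
(92*((Y(f) + 2)*(-3)))*9 = (92*(((-4 - 5*(-4))/(40*(2 - 4)) + 2)*(-3)))*9 = (92*(((1/40)*(-4 + 20)/(-2) + 2)*(-3)))*9 = (92*(((1/40)*(-½)*16 + 2)*(-3)))*9 = (92*((-⅕ + 2)*(-3)))*9 = (92*((9/5)*(-3)))*9 = (92*(-27/5))*9 = -2484/5*9 = -22356/5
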